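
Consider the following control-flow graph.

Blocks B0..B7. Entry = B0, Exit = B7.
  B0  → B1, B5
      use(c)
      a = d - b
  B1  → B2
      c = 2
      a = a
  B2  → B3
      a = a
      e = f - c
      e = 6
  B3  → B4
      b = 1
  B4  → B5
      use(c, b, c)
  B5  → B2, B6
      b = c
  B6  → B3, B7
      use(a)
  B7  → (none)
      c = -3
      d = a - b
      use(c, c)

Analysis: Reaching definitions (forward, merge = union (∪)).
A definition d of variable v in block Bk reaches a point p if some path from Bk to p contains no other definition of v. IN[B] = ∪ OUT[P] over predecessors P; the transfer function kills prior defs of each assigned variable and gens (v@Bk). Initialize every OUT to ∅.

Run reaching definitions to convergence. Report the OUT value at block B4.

Per-block solution:
  B0:  IN={}  OUT={a@B0}
  B1:  IN={a@B0}  OUT={a@B1, c@B1}
  B2:  IN={a@B0, a@B1, a@B2, b@B5, c@B1, e@B2}  OUT={a@B2, b@B5, c@B1, e@B2}
  B3:  IN={a@B0, a@B2, b@B5, c@B1, e@B2}  OUT={a@B0, a@B2, b@B3, c@B1, e@B2}
  B4:  IN={a@B0, a@B2, b@B3, c@B1, e@B2}  OUT={a@B0, a@B2, b@B3, c@B1, e@B2}
  B5:  IN={a@B0, a@B2, b@B3, c@B1, e@B2}  OUT={a@B0, a@B2, b@B5, c@B1, e@B2}
  B6:  IN={a@B0, a@B2, b@B5, c@B1, e@B2}  OUT={a@B0, a@B2, b@B5, c@B1, e@B2}
  B7:  IN={a@B0, a@B2, b@B5, c@B1, e@B2}  OUT={a@B0, a@B2, b@B5, c@B7, d@B7, e@B2}

Merge at B4: IN[B4] = OUT[B3] = {a@B0, a@B2, b@B3, c@B1, e@B2}
Applying B4's transfer function to that IN value gives OUT[B4] (row B4 above).

Answer: {a@B0, a@B2, b@B3, c@B1, e@B2}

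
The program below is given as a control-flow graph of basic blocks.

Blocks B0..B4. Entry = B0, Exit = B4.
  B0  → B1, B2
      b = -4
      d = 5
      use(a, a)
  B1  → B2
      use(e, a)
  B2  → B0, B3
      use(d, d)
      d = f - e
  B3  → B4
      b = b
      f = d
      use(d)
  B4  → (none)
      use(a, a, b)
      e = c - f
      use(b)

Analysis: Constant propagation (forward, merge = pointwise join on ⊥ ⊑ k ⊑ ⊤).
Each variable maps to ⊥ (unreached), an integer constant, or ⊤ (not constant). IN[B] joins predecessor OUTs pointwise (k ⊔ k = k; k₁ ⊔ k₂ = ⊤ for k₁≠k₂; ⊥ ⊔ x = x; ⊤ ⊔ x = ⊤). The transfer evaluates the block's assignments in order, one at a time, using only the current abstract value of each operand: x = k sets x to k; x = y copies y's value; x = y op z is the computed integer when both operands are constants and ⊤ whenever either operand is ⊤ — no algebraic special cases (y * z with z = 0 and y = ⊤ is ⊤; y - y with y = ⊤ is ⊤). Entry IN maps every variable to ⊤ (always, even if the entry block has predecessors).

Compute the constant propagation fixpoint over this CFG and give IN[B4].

Fixpoint table:
  B0:  IN=(all ⊤)  OUT={b:-4, d:5; rest ⊤}
  B1:  IN={b:-4, d:5; rest ⊤}  OUT={b:-4, d:5; rest ⊤}
  B2:  IN={b:-4, d:5; rest ⊤}  OUT={b:-4; rest ⊤}
  B3:  IN={b:-4; rest ⊤}  OUT={b:-4; rest ⊤}
  B4:  IN={b:-4; rest ⊤}  OUT={b:-4; rest ⊤}

Merge at B4: IN[B4] = OUT[B3] = {a: ⊤, b: -4, c: ⊤, d: ⊤, e: ⊤, f: ⊤}

Answer: {a: ⊤, b: -4, c: ⊤, d: ⊤, e: ⊤, f: ⊤}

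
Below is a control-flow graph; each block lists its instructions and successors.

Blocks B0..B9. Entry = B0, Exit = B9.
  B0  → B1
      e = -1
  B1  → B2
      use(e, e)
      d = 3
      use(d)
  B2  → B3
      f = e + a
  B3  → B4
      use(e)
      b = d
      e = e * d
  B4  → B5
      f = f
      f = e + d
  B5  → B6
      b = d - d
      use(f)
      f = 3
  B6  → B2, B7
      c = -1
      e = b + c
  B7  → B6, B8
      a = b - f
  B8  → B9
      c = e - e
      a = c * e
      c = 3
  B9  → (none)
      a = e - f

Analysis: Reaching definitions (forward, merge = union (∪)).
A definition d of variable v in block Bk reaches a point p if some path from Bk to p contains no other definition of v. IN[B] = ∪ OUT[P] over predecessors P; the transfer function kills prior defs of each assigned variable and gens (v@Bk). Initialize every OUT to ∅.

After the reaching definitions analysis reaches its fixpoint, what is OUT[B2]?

Per-block solution:
  B0:  IN={}  OUT={e@B0}
  B1:  IN={e@B0}  OUT={d@B1, e@B0}
  B2:  IN={a@B7, b@B5, c@B6, d@B1, e@B0, e@B6, f@B5}  OUT={a@B7, b@B5, c@B6, d@B1, e@B0, e@B6, f@B2}
  B3:  IN={a@B7, b@B5, c@B6, d@B1, e@B0, e@B6, f@B2}  OUT={a@B7, b@B3, c@B6, d@B1, e@B3, f@B2}
  B4:  IN={a@B7, b@B3, c@B6, d@B1, e@B3, f@B2}  OUT={a@B7, b@B3, c@B6, d@B1, e@B3, f@B4}
  B5:  IN={a@B7, b@B3, c@B6, d@B1, e@B3, f@B4}  OUT={a@B7, b@B5, c@B6, d@B1, e@B3, f@B5}
  B6:  IN={a@B7, b@B5, c@B6, d@B1, e@B3, e@B6, f@B5}  OUT={a@B7, b@B5, c@B6, d@B1, e@B6, f@B5}
  B7:  IN={a@B7, b@B5, c@B6, d@B1, e@B6, f@B5}  OUT={a@B7, b@B5, c@B6, d@B1, e@B6, f@B5}
  B8:  IN={a@B7, b@B5, c@B6, d@B1, e@B6, f@B5}  OUT={a@B8, b@B5, c@B8, d@B1, e@B6, f@B5}
  B9:  IN={a@B8, b@B5, c@B8, d@B1, e@B6, f@B5}  OUT={a@B9, b@B5, c@B8, d@B1, e@B6, f@B5}

Merge at B2: IN[B2] = OUT[B1] ⊔ OUT[B6] = {a@B7, b@B5, c@B6, d@B1, e@B0, e@B6, f@B5}
Applying B2's transfer function to that IN value gives OUT[B2] (row B2 above).

Answer: {a@B7, b@B5, c@B6, d@B1, e@B0, e@B6, f@B2}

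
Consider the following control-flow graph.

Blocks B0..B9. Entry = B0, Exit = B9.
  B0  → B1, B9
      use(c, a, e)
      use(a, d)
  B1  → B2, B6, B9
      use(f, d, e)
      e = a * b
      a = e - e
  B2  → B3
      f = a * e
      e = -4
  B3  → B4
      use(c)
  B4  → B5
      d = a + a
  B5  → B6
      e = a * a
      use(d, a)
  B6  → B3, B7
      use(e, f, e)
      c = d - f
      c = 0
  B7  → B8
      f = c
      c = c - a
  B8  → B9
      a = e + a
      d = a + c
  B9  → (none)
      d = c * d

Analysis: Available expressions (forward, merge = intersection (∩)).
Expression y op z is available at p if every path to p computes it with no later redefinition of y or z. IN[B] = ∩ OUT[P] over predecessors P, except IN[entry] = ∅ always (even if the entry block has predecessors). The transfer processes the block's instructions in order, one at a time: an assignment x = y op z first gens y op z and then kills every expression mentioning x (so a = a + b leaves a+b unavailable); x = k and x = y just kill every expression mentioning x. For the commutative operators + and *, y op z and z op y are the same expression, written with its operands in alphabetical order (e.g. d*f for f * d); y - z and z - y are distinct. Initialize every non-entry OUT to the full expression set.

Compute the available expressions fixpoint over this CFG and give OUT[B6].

Fixpoint table:
  B0:  IN={}  OUT={}
  B1:  IN={}  OUT={e-e}
  B2:  IN={e-e}  OUT={}
  B3:  IN={}  OUT={}
  B4:  IN={}  OUT={a+a}
  B5:  IN={a+a}  OUT={a*a, a+a}
  B6:  IN={}  OUT={d-f}
  B7:  IN={d-f}  OUT={}
  B8:  IN={}  OUT={a+c}
  B9:  IN={}  OUT={}

Merge at B6: IN[B6] = OUT[B1] ∩ OUT[B5] = {}
Applying B6's transfer function to that IN value gives OUT[B6] (row B6 above).

Answer: {d-f}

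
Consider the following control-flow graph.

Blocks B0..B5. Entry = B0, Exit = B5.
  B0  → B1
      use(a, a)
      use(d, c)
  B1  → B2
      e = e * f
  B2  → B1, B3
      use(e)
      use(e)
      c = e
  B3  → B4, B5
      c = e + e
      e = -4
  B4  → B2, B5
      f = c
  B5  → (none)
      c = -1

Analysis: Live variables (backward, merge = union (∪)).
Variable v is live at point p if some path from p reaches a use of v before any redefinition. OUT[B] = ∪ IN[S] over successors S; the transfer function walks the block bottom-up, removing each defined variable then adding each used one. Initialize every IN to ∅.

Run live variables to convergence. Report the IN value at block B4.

Answer: {c, e}

Derivation:
Converged values:
  B0:   IN={a, c, d, e, f}   OUT={e, f}
  B1:   IN={e, f}   OUT={e, f}
  B2:   IN={e, f}   OUT={e, f}
  B3:   IN={e}   OUT={c, e}
  B4:   IN={c, e}   OUT={e, f}
  B5:   IN={}   OUT={}

Merge at B4: OUT[B4] = IN[B2] ⊔ IN[B5] = {e, f}
Applying B4's transfer function to that OUT value gives IN[B4] (row B4 above).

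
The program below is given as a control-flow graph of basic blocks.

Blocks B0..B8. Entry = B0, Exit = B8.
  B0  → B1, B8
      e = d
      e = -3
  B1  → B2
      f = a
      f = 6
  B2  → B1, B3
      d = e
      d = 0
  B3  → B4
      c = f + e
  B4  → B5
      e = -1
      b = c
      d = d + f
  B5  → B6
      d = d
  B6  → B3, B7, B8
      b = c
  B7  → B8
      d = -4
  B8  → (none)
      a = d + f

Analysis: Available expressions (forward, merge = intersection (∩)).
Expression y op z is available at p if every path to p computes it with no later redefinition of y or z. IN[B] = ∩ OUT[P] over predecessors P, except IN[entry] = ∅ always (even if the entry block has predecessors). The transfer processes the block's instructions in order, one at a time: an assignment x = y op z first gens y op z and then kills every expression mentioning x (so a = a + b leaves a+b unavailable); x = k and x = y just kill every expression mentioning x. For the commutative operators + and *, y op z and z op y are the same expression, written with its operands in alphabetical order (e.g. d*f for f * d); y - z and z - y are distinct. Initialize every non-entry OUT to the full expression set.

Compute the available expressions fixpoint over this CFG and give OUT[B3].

Answer: {e+f}

Working:
Converged values:
  B0:  IN={}  OUT={}
  B1:  IN={}  OUT={}
  B2:  IN={}  OUT={}
  B3:  IN={}  OUT={e+f}
  B4:  IN={e+f}  OUT={}
  B5:  IN={}  OUT={}
  B6:  IN={}  OUT={}
  B7:  IN={}  OUT={}
  B8:  IN={}  OUT={d+f}

Merge at B3: IN[B3] = OUT[B2] ∩ OUT[B6] = {}
Applying B3's transfer function to that IN value gives OUT[B3] (row B3 above).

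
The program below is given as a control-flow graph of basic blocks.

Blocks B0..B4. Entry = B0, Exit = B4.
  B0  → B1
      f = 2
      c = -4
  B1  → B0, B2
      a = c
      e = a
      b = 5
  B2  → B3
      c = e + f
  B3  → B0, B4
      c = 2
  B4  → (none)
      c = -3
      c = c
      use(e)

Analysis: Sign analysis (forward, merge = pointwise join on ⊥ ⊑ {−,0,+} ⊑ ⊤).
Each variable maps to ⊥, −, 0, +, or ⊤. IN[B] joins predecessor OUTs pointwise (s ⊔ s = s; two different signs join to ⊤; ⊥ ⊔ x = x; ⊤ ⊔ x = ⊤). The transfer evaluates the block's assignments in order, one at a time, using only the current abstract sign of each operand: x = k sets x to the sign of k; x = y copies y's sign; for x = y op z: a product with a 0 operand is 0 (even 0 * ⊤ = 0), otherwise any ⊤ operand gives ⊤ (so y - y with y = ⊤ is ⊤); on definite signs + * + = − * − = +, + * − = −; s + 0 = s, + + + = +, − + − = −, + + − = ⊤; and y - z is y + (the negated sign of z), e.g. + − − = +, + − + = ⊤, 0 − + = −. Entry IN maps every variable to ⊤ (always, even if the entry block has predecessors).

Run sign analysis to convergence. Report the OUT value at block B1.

Fixpoint table:
  B0: | IN=(all ⊤) | OUT={c:-, f:+; rest ⊤}
  B1: | IN={c:-, f:+; rest ⊤} | OUT={a:-, b:+, c:-, e:-, f:+; rest ⊤}
  B2: | IN={a:-, b:+, c:-, e:-, f:+; rest ⊤} | OUT={a:-, b:+, e:-, f:+; rest ⊤}
  B3: | IN={a:-, b:+, e:-, f:+; rest ⊤} | OUT={a:-, b:+, c:+, e:-, f:+; rest ⊤}
  B4: | IN={a:-, b:+, c:+, e:-, f:+; rest ⊤} | OUT={a:-, b:+, c:-, e:-, f:+; rest ⊤}

Merge at B1: IN[B1] = OUT[B0] = {a: ⊤, b: ⊤, c: -, d: ⊤, e: ⊤, f: +}
Applying B1's transfer function to that IN value gives OUT[B1] (row B1 above).

Answer: {a: -, b: +, c: -, d: ⊤, e: -, f: +}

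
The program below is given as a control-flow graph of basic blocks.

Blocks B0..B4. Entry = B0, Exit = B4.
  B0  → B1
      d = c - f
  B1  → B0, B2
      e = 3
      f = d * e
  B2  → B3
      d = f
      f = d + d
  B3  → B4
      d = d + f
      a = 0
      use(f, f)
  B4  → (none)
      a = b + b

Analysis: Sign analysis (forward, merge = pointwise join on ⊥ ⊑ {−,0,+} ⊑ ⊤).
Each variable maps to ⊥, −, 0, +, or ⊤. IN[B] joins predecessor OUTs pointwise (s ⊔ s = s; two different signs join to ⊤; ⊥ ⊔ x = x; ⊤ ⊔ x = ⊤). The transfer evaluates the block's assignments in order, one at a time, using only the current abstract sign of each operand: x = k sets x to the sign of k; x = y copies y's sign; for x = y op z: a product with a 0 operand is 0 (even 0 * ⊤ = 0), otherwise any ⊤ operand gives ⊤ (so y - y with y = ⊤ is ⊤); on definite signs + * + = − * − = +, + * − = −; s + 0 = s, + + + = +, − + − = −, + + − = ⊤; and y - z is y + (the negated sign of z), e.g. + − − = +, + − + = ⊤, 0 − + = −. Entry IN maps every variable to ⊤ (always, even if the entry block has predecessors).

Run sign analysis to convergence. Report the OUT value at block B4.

Fixpoint table:
  B0:   IN=(all ⊤)   OUT=(all ⊤)
  B1:   IN=(all ⊤)   OUT={e:+; rest ⊤}
  B2:   IN={e:+; rest ⊤}   OUT={e:+; rest ⊤}
  B3:   IN={e:+; rest ⊤}   OUT={a:0, e:+; rest ⊤}
  B4:   IN={a:0, e:+; rest ⊤}   OUT={e:+; rest ⊤}

Merge at B4: IN[B4] = OUT[B3] = {a: 0, b: ⊤, c: ⊤, d: ⊤, e: +, f: ⊤}
Applying B4's transfer function to that IN value gives OUT[B4] (row B4 above).

Answer: {a: ⊤, b: ⊤, c: ⊤, d: ⊤, e: +, f: ⊤}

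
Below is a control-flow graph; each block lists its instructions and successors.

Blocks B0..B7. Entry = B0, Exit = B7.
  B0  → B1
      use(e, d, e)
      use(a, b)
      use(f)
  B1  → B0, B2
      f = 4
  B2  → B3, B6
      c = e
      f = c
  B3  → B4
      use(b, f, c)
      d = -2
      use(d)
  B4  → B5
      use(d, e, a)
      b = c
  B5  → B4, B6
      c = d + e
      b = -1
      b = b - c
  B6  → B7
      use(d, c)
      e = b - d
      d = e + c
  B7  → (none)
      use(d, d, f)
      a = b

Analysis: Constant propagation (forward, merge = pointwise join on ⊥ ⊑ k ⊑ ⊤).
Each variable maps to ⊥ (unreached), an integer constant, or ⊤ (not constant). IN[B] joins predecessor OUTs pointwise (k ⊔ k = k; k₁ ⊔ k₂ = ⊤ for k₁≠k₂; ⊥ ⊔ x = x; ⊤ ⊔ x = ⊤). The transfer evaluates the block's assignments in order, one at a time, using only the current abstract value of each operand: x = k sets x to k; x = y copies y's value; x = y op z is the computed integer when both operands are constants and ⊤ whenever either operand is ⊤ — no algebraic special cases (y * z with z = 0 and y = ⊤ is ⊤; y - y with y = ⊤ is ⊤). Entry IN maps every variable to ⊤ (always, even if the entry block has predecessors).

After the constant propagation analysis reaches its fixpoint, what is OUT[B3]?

Answer: {a: ⊤, b: ⊤, c: ⊤, d: -2, e: ⊤, f: ⊤}

Derivation:
Converged values:
  B0:   IN=(all ⊤)   OUT=(all ⊤)
  B1:   IN=(all ⊤)   OUT={f:4; rest ⊤}
  B2:   IN={f:4; rest ⊤}   OUT=(all ⊤)
  B3:   IN=(all ⊤)   OUT={d:-2; rest ⊤}
  B4:   IN={d:-2; rest ⊤}   OUT={d:-2; rest ⊤}
  B5:   IN={d:-2; rest ⊤}   OUT={d:-2; rest ⊤}
  B6:   IN=(all ⊤)   OUT=(all ⊤)
  B7:   IN=(all ⊤)   OUT=(all ⊤)

Merge at B3: IN[B3] = OUT[B2] = {a: ⊤, b: ⊤, c: ⊤, d: ⊤, e: ⊤, f: ⊤}
Applying B3's transfer function to that IN value gives OUT[B3] (row B3 above).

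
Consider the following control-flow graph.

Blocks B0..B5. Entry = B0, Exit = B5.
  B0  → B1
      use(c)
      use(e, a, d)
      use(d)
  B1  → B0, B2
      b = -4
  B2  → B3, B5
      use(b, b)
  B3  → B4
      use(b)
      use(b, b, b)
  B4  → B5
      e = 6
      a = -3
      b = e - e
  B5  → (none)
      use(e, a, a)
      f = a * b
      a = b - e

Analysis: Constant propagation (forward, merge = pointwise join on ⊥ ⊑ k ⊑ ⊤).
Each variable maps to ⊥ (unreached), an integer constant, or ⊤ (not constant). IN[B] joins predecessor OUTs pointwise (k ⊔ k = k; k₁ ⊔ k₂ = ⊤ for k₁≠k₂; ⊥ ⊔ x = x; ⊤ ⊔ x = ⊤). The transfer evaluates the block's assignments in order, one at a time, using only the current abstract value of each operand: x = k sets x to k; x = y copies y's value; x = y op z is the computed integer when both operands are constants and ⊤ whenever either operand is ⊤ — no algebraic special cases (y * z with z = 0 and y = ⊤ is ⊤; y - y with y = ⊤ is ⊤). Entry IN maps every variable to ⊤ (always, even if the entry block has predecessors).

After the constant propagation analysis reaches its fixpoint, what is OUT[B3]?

Converged values:
  B0: | IN=(all ⊤) | OUT=(all ⊤)
  B1: | IN=(all ⊤) | OUT={b:-4; rest ⊤}
  B2: | IN={b:-4; rest ⊤} | OUT={b:-4; rest ⊤}
  B3: | IN={b:-4; rest ⊤} | OUT={b:-4; rest ⊤}
  B4: | IN={b:-4; rest ⊤} | OUT={a:-3, b:0, e:6; rest ⊤}
  B5: | IN=(all ⊤) | OUT=(all ⊤)

Merge at B3: IN[B3] = OUT[B2] = {a: ⊤, b: -4, c: ⊤, d: ⊤, e: ⊤, f: ⊤}
Applying B3's transfer function to that IN value gives OUT[B3] (row B3 above).

Answer: {a: ⊤, b: -4, c: ⊤, d: ⊤, e: ⊤, f: ⊤}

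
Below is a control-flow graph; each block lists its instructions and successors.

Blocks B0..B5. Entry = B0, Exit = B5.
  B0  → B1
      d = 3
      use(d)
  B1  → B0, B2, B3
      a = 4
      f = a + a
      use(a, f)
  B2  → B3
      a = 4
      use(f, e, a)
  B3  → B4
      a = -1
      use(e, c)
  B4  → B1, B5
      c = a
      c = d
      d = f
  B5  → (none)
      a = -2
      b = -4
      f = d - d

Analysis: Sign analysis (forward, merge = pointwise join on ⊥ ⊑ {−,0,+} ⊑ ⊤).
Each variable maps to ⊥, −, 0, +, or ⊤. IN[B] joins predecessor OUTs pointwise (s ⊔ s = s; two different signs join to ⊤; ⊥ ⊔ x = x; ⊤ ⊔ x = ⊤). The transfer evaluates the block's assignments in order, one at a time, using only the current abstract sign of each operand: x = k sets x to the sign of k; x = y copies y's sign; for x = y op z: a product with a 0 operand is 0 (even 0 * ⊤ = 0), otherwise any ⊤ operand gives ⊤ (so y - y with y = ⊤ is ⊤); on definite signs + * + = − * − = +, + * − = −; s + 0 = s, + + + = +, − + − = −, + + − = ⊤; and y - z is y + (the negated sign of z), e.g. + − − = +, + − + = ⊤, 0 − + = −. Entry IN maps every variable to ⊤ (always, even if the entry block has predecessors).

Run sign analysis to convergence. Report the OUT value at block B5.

Per-block solution:
  B0:   IN=(all ⊤)   OUT={d:+; rest ⊤}
  B1:   IN={d:+; rest ⊤}   OUT={a:+, d:+, f:+; rest ⊤}
  B2:   IN={a:+, d:+, f:+; rest ⊤}   OUT={a:+, d:+, f:+; rest ⊤}
  B3:   IN={a:+, d:+, f:+; rest ⊤}   OUT={a:-, d:+, f:+; rest ⊤}
  B4:   IN={a:-, d:+, f:+; rest ⊤}   OUT={a:-, c:+, d:+, f:+; rest ⊤}
  B5:   IN={a:-, c:+, d:+, f:+; rest ⊤}   OUT={a:-, b:-, c:+, d:+; rest ⊤}

Merge at B5: IN[B5] = OUT[B4] = {a: -, b: ⊤, c: +, d: +, e: ⊤, f: +}
Applying B5's transfer function to that IN value gives OUT[B5] (row B5 above).

Answer: {a: -, b: -, c: +, d: +, e: ⊤, f: ⊤}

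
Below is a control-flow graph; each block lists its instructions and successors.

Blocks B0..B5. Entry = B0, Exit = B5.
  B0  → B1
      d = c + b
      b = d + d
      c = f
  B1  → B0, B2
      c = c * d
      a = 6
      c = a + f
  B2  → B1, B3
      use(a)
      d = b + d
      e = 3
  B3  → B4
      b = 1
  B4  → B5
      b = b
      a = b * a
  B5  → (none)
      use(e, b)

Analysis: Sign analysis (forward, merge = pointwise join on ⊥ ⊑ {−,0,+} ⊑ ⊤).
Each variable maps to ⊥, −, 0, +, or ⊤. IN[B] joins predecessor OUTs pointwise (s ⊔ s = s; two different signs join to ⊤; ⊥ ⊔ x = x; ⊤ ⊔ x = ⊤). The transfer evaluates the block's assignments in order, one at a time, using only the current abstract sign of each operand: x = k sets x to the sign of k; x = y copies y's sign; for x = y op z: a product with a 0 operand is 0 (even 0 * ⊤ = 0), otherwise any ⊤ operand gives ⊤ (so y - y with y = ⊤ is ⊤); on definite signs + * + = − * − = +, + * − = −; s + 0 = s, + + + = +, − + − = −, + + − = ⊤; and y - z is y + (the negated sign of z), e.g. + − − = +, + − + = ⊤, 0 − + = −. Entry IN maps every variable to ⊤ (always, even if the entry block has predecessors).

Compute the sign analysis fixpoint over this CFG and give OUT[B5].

Answer: {a: +, b: +, c: ⊤, d: ⊤, e: +, f: ⊤}

Derivation:
Fixpoint table:
  B0: | IN=(all ⊤) | OUT=(all ⊤)
  B1: | IN=(all ⊤) | OUT={a:+; rest ⊤}
  B2: | IN={a:+; rest ⊤} | OUT={a:+, e:+; rest ⊤}
  B3: | IN={a:+, e:+; rest ⊤} | OUT={a:+, b:+, e:+; rest ⊤}
  B4: | IN={a:+, b:+, e:+; rest ⊤} | OUT={a:+, b:+, e:+; rest ⊤}
  B5: | IN={a:+, b:+, e:+; rest ⊤} | OUT={a:+, b:+, e:+; rest ⊤}

Merge at B5: IN[B5] = OUT[B4] = {a: +, b: +, c: ⊤, d: ⊤, e: +, f: ⊤}
Applying B5's transfer function to that IN value gives OUT[B5] (row B5 above).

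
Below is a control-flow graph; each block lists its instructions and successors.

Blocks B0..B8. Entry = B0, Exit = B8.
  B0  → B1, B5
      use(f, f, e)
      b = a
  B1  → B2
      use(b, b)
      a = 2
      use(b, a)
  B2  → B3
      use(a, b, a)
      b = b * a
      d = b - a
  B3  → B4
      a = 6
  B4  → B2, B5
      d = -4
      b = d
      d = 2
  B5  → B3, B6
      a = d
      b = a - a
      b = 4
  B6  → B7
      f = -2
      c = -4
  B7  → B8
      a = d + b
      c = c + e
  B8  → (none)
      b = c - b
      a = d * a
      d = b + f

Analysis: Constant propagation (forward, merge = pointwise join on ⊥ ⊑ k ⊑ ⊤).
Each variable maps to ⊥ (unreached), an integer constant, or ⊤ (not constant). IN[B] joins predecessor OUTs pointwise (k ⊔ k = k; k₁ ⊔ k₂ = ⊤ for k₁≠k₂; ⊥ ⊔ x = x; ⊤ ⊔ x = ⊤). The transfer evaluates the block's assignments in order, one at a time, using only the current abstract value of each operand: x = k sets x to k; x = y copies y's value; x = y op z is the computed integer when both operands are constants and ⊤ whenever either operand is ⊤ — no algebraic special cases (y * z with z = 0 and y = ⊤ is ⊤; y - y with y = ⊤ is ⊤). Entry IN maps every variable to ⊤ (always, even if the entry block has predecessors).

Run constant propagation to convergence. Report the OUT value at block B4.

Answer: {a: 6, b: -4, c: ⊤, d: 2, e: ⊤, f: ⊤}

Working:
Per-block solution:
  B0:   IN=(all ⊤)   OUT=(all ⊤)
  B1:   IN=(all ⊤)   OUT={a:2; rest ⊤}
  B2:   IN=(all ⊤)   OUT=(all ⊤)
  B3:   IN=(all ⊤)   OUT={a:6; rest ⊤}
  B4:   IN={a:6; rest ⊤}   OUT={a:6, b:-4, d:2; rest ⊤}
  B5:   IN=(all ⊤)   OUT={b:4; rest ⊤}
  B6:   IN={b:4; rest ⊤}   OUT={b:4, c:-4, f:-2; rest ⊤}
  B7:   IN={b:4, c:-4, f:-2; rest ⊤}   OUT={b:4, f:-2; rest ⊤}
  B8:   IN={b:4, f:-2; rest ⊤}   OUT={f:-2; rest ⊤}

Merge at B4: IN[B4] = OUT[B3] = {a: 6, b: ⊤, c: ⊤, d: ⊤, e: ⊤, f: ⊤}
Applying B4's transfer function to that IN value gives OUT[B4] (row B4 above).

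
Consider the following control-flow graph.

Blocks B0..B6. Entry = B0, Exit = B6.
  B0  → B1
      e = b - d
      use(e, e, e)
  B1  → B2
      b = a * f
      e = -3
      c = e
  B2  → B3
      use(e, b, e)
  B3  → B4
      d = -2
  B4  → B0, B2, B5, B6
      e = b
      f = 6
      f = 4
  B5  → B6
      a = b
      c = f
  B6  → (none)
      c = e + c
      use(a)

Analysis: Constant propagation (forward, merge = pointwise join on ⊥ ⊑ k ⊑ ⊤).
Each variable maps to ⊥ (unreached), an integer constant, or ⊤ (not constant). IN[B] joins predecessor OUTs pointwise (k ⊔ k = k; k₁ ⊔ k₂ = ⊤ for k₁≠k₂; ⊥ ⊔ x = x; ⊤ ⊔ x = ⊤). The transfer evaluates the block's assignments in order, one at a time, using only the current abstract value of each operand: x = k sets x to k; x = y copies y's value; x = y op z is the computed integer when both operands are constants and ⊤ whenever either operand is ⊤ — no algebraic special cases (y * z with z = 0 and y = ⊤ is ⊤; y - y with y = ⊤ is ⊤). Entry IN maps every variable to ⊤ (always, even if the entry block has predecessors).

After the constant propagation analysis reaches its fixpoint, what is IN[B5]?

Fixpoint table:
  B0:  IN=(all ⊤)  OUT=(all ⊤)
  B1:  IN=(all ⊤)  OUT={c:-3, e:-3; rest ⊤}
  B2:  IN={c:-3; rest ⊤}  OUT={c:-3; rest ⊤}
  B3:  IN={c:-3; rest ⊤}  OUT={c:-3, d:-2; rest ⊤}
  B4:  IN={c:-3, d:-2; rest ⊤}  OUT={c:-3, d:-2, f:4; rest ⊤}
  B5:  IN={c:-3, d:-2, f:4; rest ⊤}  OUT={c:4, d:-2, f:4; rest ⊤}
  B6:  IN={d:-2, f:4; rest ⊤}  OUT={d:-2, f:4; rest ⊤}

Merge at B5: IN[B5] = OUT[B4] = {a: ⊤, b: ⊤, c: -3, d: -2, e: ⊤, f: 4}

Answer: {a: ⊤, b: ⊤, c: -3, d: -2, e: ⊤, f: 4}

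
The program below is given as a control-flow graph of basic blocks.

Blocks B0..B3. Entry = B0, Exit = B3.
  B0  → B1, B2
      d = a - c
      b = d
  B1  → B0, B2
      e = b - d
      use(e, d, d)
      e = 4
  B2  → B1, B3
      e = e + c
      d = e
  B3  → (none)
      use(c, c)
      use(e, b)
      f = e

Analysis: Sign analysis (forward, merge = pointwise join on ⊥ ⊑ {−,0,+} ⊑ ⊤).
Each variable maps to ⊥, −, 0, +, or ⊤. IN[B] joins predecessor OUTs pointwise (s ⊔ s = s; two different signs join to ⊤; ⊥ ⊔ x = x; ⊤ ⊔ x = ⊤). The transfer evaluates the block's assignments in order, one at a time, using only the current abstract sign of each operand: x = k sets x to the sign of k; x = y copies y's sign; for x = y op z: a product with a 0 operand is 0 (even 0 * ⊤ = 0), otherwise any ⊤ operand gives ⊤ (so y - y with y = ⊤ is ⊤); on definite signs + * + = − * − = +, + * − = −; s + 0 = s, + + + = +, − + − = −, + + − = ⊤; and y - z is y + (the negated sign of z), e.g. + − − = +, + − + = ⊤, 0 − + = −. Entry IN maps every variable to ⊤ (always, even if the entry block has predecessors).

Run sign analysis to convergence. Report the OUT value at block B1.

Converged values:
  B0:  IN=(all ⊤)  OUT=(all ⊤)
  B1:  IN=(all ⊤)  OUT={e:+; rest ⊤}
  B2:  IN=(all ⊤)  OUT=(all ⊤)
  B3:  IN=(all ⊤)  OUT=(all ⊤)

Merge at B1: IN[B1] = OUT[B0] ⊔ OUT[B2] = {a: ⊤, b: ⊤, c: ⊤, d: ⊤, e: ⊤, f: ⊤}
Applying B1's transfer function to that IN value gives OUT[B1] (row B1 above).

Answer: {a: ⊤, b: ⊤, c: ⊤, d: ⊤, e: +, f: ⊤}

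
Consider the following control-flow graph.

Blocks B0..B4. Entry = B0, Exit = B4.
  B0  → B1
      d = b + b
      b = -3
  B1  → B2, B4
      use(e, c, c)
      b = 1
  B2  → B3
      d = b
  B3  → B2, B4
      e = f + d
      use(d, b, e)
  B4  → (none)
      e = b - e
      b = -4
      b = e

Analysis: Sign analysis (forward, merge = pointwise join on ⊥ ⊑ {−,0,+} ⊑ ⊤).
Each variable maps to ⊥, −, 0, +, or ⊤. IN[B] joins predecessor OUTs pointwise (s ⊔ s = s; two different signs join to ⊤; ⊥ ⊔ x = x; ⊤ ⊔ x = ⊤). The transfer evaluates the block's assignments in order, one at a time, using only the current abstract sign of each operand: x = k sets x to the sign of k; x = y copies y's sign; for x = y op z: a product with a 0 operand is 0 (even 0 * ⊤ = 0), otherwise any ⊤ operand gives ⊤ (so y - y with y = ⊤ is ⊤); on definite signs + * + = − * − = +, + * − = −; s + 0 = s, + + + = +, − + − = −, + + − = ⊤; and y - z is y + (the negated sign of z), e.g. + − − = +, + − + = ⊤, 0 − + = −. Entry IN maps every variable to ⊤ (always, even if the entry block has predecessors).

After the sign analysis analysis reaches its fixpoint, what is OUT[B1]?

Answer: {a: ⊤, b: +, c: ⊤, d: ⊤, e: ⊤, f: ⊤}

Derivation:
Fixpoint table:
  B0:   IN=(all ⊤)   OUT={b:-; rest ⊤}
  B1:   IN={b:-; rest ⊤}   OUT={b:+; rest ⊤}
  B2:   IN={b:+; rest ⊤}   OUT={b:+, d:+; rest ⊤}
  B3:   IN={b:+, d:+; rest ⊤}   OUT={b:+, d:+; rest ⊤}
  B4:   IN={b:+; rest ⊤}   OUT=(all ⊤)

Merge at B1: IN[B1] = OUT[B0] = {a: ⊤, b: -, c: ⊤, d: ⊤, e: ⊤, f: ⊤}
Applying B1's transfer function to that IN value gives OUT[B1] (row B1 above).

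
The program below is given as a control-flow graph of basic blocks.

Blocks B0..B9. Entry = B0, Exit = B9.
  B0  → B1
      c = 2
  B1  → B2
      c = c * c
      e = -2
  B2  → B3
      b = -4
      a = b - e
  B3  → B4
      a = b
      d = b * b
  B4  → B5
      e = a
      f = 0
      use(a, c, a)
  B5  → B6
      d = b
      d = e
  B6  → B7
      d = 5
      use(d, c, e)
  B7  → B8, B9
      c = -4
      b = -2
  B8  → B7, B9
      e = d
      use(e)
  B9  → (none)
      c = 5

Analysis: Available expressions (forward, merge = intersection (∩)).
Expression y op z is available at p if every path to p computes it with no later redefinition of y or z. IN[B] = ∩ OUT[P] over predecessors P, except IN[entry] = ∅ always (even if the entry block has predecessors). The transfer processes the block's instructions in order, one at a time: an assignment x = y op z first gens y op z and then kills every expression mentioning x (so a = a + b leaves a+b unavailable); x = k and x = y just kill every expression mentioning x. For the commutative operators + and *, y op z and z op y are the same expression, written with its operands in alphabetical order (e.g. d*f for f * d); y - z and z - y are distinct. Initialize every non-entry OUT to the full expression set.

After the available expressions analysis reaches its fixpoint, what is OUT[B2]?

Answer: {b-e}

Derivation:
Converged values:
  B0:  IN={}  OUT={}
  B1:  IN={}  OUT={}
  B2:  IN={}  OUT={b-e}
  B3:  IN={b-e}  OUT={b*b, b-e}
  B4:  IN={b*b, b-e}  OUT={b*b}
  B5:  IN={b*b}  OUT={b*b}
  B6:  IN={b*b}  OUT={b*b}
  B7:  IN={}  OUT={}
  B8:  IN={}  OUT={}
  B9:  IN={}  OUT={}

Merge at B2: IN[B2] = OUT[B1] = {}
Applying B2's transfer function to that IN value gives OUT[B2] (row B2 above).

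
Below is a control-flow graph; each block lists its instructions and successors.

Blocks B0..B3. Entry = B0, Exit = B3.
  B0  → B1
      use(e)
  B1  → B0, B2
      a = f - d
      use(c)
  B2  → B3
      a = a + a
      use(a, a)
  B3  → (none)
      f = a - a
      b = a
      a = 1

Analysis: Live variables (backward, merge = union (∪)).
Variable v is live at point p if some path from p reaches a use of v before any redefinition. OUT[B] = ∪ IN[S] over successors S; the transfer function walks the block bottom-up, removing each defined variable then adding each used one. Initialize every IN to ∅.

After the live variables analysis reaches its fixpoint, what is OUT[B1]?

Fixpoint table:
  B0: | IN={c, d, e, f} | OUT={c, d, e, f}
  B1: | IN={c, d, e, f} | OUT={a, c, d, e, f}
  B2: | IN={a} | OUT={a}
  B3: | IN={a} | OUT={}

Merge at B1: OUT[B1] = IN[B0] ⊔ IN[B2] = {a, c, d, e, f}

Answer: {a, c, d, e, f}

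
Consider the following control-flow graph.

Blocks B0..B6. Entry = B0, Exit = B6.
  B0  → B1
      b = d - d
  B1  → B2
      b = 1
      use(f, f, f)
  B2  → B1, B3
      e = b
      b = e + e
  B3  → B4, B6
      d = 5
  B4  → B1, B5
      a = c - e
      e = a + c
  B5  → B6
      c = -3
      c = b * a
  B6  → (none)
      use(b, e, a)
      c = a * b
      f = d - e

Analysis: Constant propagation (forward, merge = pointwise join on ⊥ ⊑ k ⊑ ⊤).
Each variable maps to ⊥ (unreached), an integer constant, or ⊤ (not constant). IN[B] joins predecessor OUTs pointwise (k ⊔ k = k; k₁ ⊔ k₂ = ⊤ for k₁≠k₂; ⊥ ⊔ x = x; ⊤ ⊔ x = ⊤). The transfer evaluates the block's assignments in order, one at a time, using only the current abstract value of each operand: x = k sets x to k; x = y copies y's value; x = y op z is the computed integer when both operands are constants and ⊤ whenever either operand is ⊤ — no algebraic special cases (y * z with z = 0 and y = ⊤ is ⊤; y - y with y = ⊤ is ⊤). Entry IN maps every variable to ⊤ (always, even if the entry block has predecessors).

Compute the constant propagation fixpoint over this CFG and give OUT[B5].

Answer: {a: ⊤, b: 2, c: ⊤, d: 5, e: ⊤, f: ⊤}

Working:
Per-block solution:
  B0:   IN=(all ⊤)   OUT=(all ⊤)
  B1:   IN=(all ⊤)   OUT={b:1; rest ⊤}
  B2:   IN={b:1; rest ⊤}   OUT={b:2, e:1; rest ⊤}
  B3:   IN={b:2, e:1; rest ⊤}   OUT={b:2, d:5, e:1; rest ⊤}
  B4:   IN={b:2, d:5, e:1; rest ⊤}   OUT={b:2, d:5; rest ⊤}
  B5:   IN={b:2, d:5; rest ⊤}   OUT={b:2, d:5; rest ⊤}
  B6:   IN={b:2, d:5; rest ⊤}   OUT={b:2, d:5; rest ⊤}

Merge at B5: IN[B5] = OUT[B4] = {a: ⊤, b: 2, c: ⊤, d: 5, e: ⊤, f: ⊤}
Applying B5's transfer function to that IN value gives OUT[B5] (row B5 above).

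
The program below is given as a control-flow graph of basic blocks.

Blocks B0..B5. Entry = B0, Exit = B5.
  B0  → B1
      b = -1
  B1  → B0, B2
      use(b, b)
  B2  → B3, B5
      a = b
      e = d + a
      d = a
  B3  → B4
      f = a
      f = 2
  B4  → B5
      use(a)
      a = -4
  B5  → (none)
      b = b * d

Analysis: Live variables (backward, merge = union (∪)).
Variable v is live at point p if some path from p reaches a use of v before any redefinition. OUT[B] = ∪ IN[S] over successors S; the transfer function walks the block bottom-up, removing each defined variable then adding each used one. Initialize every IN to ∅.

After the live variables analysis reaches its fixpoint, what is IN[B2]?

Per-block solution:
  B0: | IN={d} | OUT={b, d}
  B1: | IN={b, d} | OUT={b, d}
  B2: | IN={b, d} | OUT={a, b, d}
  B3: | IN={a, b, d} | OUT={a, b, d}
  B4: | IN={a, b, d} | OUT={b, d}
  B5: | IN={b, d} | OUT={}

Merge at B2: OUT[B2] = IN[B3] ⊔ IN[B5] = {a, b, d}
Applying B2's transfer function to that OUT value gives IN[B2] (row B2 above).

Answer: {b, d}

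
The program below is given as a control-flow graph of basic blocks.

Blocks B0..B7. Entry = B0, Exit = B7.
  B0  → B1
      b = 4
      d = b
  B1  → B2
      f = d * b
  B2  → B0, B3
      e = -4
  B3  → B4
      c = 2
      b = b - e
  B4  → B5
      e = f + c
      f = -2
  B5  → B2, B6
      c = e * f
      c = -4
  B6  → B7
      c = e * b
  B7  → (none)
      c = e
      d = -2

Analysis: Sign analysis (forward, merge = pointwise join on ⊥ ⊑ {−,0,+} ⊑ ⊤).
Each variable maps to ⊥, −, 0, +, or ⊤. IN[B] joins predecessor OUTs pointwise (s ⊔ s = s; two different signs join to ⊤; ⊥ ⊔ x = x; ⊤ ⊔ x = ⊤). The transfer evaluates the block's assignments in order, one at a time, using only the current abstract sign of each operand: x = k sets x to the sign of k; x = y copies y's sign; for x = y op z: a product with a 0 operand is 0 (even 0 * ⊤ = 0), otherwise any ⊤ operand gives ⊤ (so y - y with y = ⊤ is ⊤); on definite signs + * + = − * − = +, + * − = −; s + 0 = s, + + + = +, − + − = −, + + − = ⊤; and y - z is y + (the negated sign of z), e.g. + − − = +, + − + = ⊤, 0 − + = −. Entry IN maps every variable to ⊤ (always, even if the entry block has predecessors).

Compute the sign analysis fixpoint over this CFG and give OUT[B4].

Answer: {a: ⊤, b: +, c: +, d: +, e: ⊤, f: -}

Derivation:
Fixpoint table:
  B0:  IN=(all ⊤)  OUT={b:+, d:+; rest ⊤}
  B1:  IN={b:+, d:+; rest ⊤}  OUT={b:+, d:+, f:+; rest ⊤}
  B2:  IN={b:+, d:+; rest ⊤}  OUT={b:+, d:+, e:-; rest ⊤}
  B3:  IN={b:+, d:+, e:-; rest ⊤}  OUT={b:+, c:+, d:+, e:-; rest ⊤}
  B4:  IN={b:+, c:+, d:+, e:-; rest ⊤}  OUT={b:+, c:+, d:+, f:-; rest ⊤}
  B5:  IN={b:+, c:+, d:+, f:-; rest ⊤}  OUT={b:+, c:-, d:+, f:-; rest ⊤}
  B6:  IN={b:+, c:-, d:+, f:-; rest ⊤}  OUT={b:+, d:+, f:-; rest ⊤}
  B7:  IN={b:+, d:+, f:-; rest ⊤}  OUT={b:+, d:-, f:-; rest ⊤}

Merge at B4: IN[B4] = OUT[B3] = {a: ⊤, b: +, c: +, d: +, e: -, f: ⊤}
Applying B4's transfer function to that IN value gives OUT[B4] (row B4 above).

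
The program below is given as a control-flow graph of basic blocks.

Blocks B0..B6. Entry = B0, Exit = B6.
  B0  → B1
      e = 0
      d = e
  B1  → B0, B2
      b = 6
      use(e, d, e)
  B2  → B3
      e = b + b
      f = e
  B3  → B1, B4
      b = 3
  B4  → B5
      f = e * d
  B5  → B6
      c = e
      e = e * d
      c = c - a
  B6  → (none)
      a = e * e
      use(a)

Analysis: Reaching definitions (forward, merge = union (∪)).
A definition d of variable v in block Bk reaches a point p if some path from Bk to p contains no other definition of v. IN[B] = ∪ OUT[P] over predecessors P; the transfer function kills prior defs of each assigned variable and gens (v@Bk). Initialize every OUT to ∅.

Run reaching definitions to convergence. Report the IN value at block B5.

Per-block solution:
  B0:  IN={b@B1, d@B0, e@B0, e@B2, f@B2}  OUT={b@B1, d@B0, e@B0, f@B2}
  B1:  IN={b@B1, b@B3, d@B0, e@B0, e@B2, f@B2}  OUT={b@B1, d@B0, e@B0, e@B2, f@B2}
  B2:  IN={b@B1, d@B0, e@B0, e@B2, f@B2}  OUT={b@B1, d@B0, e@B2, f@B2}
  B3:  IN={b@B1, d@B0, e@B2, f@B2}  OUT={b@B3, d@B0, e@B2, f@B2}
  B4:  IN={b@B3, d@B0, e@B2, f@B2}  OUT={b@B3, d@B0, e@B2, f@B4}
  B5:  IN={b@B3, d@B0, e@B2, f@B4}  OUT={b@B3, c@B5, d@B0, e@B5, f@B4}
  B6:  IN={b@B3, c@B5, d@B0, e@B5, f@B4}  OUT={a@B6, b@B3, c@B5, d@B0, e@B5, f@B4}

Merge at B5: IN[B5] = OUT[B4] = {b@B3, d@B0, e@B2, f@B4}

Answer: {b@B3, d@B0, e@B2, f@B4}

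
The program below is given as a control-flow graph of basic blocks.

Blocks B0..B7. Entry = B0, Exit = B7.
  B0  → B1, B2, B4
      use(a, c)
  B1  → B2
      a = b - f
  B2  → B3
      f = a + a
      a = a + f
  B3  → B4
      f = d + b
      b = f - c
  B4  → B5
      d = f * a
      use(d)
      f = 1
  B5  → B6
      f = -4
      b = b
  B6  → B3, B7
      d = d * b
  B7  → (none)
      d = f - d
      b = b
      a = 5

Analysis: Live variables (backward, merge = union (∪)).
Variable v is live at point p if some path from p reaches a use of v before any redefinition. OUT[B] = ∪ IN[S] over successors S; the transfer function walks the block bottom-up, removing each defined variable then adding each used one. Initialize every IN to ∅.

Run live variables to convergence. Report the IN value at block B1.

Per-block solution:
  B0:   IN={a, b, c, d, f}   OUT={a, b, c, d, f}
  B1:   IN={b, c, d, f}   OUT={a, b, c, d}
  B2:   IN={a, b, c, d}   OUT={a, b, c, d}
  B3:   IN={a, b, c, d}   OUT={a, b, c, f}
  B4:   IN={a, b, c, f}   OUT={a, b, c, d}
  B5:   IN={a, b, c, d}   OUT={a, b, c, d, f}
  B6:   IN={a, b, c, d, f}   OUT={a, b, c, d, f}
  B7:   IN={b, d, f}   OUT={}

Merge at B1: OUT[B1] = IN[B2] = {a, b, c, d}
Applying B1's transfer function to that OUT value gives IN[B1] (row B1 above).

Answer: {b, c, d, f}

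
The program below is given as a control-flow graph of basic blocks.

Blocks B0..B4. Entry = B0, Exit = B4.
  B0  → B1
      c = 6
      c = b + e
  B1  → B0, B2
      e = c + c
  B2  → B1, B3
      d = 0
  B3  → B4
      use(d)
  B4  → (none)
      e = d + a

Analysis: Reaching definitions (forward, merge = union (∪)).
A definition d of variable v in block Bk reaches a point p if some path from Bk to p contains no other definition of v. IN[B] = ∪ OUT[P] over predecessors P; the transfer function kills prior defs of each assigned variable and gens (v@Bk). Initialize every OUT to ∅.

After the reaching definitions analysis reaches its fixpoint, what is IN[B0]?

Answer: {c@B0, d@B2, e@B1}

Trace:
Fixpoint table:
  B0: | IN={c@B0, d@B2, e@B1} | OUT={c@B0, d@B2, e@B1}
  B1: | IN={c@B0, d@B2, e@B1} | OUT={c@B0, d@B2, e@B1}
  B2: | IN={c@B0, d@B2, e@B1} | OUT={c@B0, d@B2, e@B1}
  B3: | IN={c@B0, d@B2, e@B1} | OUT={c@B0, d@B2, e@B1}
  B4: | IN={c@B0, d@B2, e@B1} | OUT={c@B0, d@B2, e@B4}

Merge at B0 (entry node, so the boundary value {} is joined with the incoming edge(s)): IN[B0] = {} ⊔ OUT[B1] = {c@B0, d@B2, e@B1}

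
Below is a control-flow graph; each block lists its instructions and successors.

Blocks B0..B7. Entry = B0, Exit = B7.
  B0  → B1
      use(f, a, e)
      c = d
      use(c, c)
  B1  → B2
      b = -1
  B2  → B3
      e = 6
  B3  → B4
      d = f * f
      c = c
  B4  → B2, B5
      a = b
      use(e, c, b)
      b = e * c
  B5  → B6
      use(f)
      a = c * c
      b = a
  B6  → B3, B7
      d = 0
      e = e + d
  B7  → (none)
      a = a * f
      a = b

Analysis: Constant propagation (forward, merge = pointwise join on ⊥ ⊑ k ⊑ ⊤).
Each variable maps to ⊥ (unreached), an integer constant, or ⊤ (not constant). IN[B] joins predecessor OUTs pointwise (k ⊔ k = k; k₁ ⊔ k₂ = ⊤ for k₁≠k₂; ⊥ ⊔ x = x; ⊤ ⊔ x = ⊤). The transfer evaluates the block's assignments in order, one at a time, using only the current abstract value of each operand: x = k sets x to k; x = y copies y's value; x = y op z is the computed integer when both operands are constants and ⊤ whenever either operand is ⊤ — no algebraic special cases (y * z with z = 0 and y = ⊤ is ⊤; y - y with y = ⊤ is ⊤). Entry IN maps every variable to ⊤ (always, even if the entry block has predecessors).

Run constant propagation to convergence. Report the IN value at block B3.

Fixpoint table:
  B0:  IN=(all ⊤)  OUT=(all ⊤)
  B1:  IN=(all ⊤)  OUT={b:-1; rest ⊤}
  B2:  IN=(all ⊤)  OUT={e:6; rest ⊤}
  B3:  IN={e:6; rest ⊤}  OUT={e:6; rest ⊤}
  B4:  IN={e:6; rest ⊤}  OUT={e:6; rest ⊤}
  B5:  IN={e:6; rest ⊤}  OUT={e:6; rest ⊤}
  B6:  IN={e:6; rest ⊤}  OUT={d:0, e:6; rest ⊤}
  B7:  IN={d:0, e:6; rest ⊤}  OUT={d:0, e:6; rest ⊤}

Merge at B3: IN[B3] = OUT[B2] ⊔ OUT[B6] = {a: ⊤, b: ⊤, c: ⊤, d: ⊤, e: 6, f: ⊤}

Answer: {a: ⊤, b: ⊤, c: ⊤, d: ⊤, e: 6, f: ⊤}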